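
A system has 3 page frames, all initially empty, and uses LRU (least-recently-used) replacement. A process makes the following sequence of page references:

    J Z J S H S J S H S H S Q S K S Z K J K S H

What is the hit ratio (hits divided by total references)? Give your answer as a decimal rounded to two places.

J → fault, frames (J)
Z → fault, frames (J Z)
J → hit
S → fault, frames (Z J S)
H → fault, evict Z, frames (J S H)
S → hit
J → hit
S → hit
H → hit
S → hit
H → hit
S → hit
Q → fault, evict J, frames (H S Q)
S → hit
K → fault, evict H, frames (Q S K)
S → hit
Z → fault, evict Q, frames (K S Z)
K → hit
J → fault, evict S, frames (Z K J)
K → hit
S → fault, evict Z, frames (J K S)
H → fault, evict J, frames (K S H)
Hits: 12 of 22 references → 12/22 = 0.5455.

0.55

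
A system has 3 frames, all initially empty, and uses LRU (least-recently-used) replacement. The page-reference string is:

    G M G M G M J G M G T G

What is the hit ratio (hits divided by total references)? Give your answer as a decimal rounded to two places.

0.67

G → miss, frames [G]
M → miss, frames [G, M]
G → hit
M → hit
G → hit
M → hit
J → miss, frames [G, M, J]
G → hit
M → hit
G → hit
T → miss, evict J, frames [M, G, T]
G → hit
Hits: 8 of 12 references → 8/12 = 0.6667.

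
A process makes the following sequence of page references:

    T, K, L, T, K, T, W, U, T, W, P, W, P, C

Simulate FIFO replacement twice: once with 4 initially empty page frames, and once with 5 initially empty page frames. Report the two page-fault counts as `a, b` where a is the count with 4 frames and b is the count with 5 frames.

4 frames: F F F . . . F F F . F . . F → 8 faults.
5 frames: F F F . . . F F . . F . . F → 7 faults.
7 < 8: adding a frame reduced faults, as is typical.

8, 7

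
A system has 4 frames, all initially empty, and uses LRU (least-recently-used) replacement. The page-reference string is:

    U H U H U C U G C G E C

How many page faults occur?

U → fault, frames {U}
H → fault, frames {U,H}
U → hit
H → hit
U → hit
C → fault, frames {H,U,C}
U → hit
G → fault, frames {H,C,U,G}
C → hit
G → hit
E → fault, evict H, frames {U,C,G,E}
C → hit
Page faults: 5.

5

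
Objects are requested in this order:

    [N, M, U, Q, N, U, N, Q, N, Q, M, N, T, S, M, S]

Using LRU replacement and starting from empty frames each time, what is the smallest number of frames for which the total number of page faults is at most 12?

f=1: 16 faults
f=2: 12 faults
f=3: 9 faults
f=4: 6 faults
f=5: 6 faults
f=6: 6 faults
Smallest f with faults ≤ 12 is 2.

2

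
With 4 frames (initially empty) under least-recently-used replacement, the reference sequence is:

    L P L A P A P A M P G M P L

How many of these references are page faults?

6

L -> fault, frames (L)
P -> fault, frames (L P)
L -> hit
A -> fault, frames (P L A)
P -> hit
A -> hit
P -> hit
A -> hit
M -> fault, frames (L P A M)
P -> hit
G -> fault, evict L, frames (A M P G)
M -> hit
P -> hit
L -> fault, evict A, frames (G M P L)
Page faults: 6.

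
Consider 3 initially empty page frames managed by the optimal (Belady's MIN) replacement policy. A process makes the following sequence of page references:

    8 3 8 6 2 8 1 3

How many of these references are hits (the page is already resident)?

3

8 → fault, frames [8]
3 → fault, frames [8, 3]
8 → hit
6 → fault, frames [8, 3, 6]
2 → fault, evict 6, frames [8, 3, 2]
8 → hit
1 → fault, evict 2, frames [8, 3, 1]
3 → hit
Hits: 3.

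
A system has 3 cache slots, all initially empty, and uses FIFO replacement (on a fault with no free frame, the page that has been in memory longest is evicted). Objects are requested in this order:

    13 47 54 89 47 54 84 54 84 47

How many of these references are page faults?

6

13: fault, frames [13]
47: fault, frames [13, 47]
54: fault, frames [13, 47, 54]
89: fault, evict 13, frames [47, 54, 89]
47: hit
54: hit
84: fault, evict 47, frames [54, 89, 84]
54: hit
84: hit
47: fault, evict 54, frames [89, 84, 47]
Page faults: 6.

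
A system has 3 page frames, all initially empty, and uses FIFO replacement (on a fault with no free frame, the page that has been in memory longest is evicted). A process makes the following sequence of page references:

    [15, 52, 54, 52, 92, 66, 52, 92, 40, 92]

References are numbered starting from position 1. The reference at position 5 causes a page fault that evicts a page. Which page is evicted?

15

pos 1: 15 → miss, frames {15}
pos 2: 52 → miss, frames {15,52}
pos 3: 54 → miss, frames {15,52,54}
pos 4: 52 → hit
pos 5: 92 → miss, evict 15, frames {52,54,92}
At position 5, page 15 is evicted.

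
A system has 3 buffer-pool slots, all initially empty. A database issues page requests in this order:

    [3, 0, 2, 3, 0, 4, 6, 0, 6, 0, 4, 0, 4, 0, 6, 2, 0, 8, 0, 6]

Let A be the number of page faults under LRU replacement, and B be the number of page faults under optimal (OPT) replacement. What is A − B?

1

Under LRU: F F F . . F F . . . . . . . . F . F . F → 8 faults.
Under OPT: F F F . . F F . . . . . . . . F . F . . → 7 faults.
A − B = 8 − 7 = 1.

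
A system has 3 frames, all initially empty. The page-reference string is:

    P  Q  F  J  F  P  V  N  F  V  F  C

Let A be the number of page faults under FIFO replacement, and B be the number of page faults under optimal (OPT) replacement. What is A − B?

2

Under FIFO: F F F F . F F F F . . F → 9 faults.
Under OPT: F F F F . . F F . . . F → 7 faults.
A − B = 9 − 7 = 2.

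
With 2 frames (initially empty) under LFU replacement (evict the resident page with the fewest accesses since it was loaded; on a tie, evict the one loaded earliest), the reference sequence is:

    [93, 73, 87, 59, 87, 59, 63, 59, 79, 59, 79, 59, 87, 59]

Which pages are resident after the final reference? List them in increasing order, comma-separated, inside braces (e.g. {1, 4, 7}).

93: miss, frames {93}
73: miss, frames {93,73}
87: miss, evict 93, frames {73,87}
59: miss, evict 73, frames {87,59}
87: hit
59: hit
63: miss, evict 87, frames {59,63}
59: hit
79: miss, evict 63, frames {59,79}
59: hit
79: hit
59: hit
87: miss, evict 79, frames {59,87}
59: hit

{59, 87}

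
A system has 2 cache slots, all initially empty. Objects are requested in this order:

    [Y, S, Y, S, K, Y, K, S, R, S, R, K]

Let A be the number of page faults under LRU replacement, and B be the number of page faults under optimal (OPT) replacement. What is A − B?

1

Under LRU: F F . . F F . F F . . F → 7 faults.
Under OPT: F F . . F . . F F . . F → 6 faults.
A − B = 7 − 6 = 1.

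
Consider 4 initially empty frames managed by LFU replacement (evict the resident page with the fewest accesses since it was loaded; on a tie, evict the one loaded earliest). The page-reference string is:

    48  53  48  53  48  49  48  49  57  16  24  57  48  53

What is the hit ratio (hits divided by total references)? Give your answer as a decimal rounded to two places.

48: fault, frames (48)
53: fault, frames (48 53)
48: hit
53: hit
48: hit
49: fault, frames (48 53 49)
48: hit
49: hit
57: fault, frames (48 53 49 57)
16: fault, evict 57, frames (48 53 49 16)
24: fault, evict 16, frames (48 53 49 24)
57: fault, evict 24, frames (48 53 49 57)
48: hit
53: hit
Hits: 7 of 14 references → 7/14 = 0.5000.

0.50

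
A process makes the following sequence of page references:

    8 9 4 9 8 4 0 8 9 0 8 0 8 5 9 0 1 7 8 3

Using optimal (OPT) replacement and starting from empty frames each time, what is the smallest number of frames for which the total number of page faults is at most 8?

4

f=1: 20 faults
f=2: 13 faults
f=3: 9 faults
f=4: 8 faults
f=5: 8 faults
f=6: 8 faults
f=7: 8 faults
f=8: 8 faults
Smallest f with faults ≤ 8 is 4.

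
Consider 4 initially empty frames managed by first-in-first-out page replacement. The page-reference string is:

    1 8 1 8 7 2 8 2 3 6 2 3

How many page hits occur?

1 -> miss, frames [1]
8 -> miss, frames [1, 8]
1 -> hit
8 -> hit
7 -> miss, frames [1, 8, 7]
2 -> miss, frames [1, 8, 7, 2]
8 -> hit
2 -> hit
3 -> miss, evict 1, frames [8, 7, 2, 3]
6 -> miss, evict 8, frames [7, 2, 3, 6]
2 -> hit
3 -> hit
Hits: 6.

6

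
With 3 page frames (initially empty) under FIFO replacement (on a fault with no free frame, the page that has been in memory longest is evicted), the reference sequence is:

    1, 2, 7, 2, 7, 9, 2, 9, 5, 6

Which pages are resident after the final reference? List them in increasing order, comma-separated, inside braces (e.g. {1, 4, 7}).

1: fault, frames (1)
2: fault, frames (1 2)
7: fault, frames (1 2 7)
2: hit
7: hit
9: fault, evict 1, frames (2 7 9)
2: hit
9: hit
5: fault, evict 2, frames (7 9 5)
6: fault, evict 7, frames (9 5 6)

{5, 6, 9}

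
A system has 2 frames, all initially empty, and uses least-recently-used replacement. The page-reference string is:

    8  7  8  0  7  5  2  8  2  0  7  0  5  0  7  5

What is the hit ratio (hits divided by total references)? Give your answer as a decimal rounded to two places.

8: miss, frames (8)
7: miss, frames (8 7)
8: hit
0: miss, evict 7, frames (8 0)
7: miss, evict 8, frames (0 7)
5: miss, evict 0, frames (7 5)
2: miss, evict 7, frames (5 2)
8: miss, evict 5, frames (2 8)
2: hit
0: miss, evict 8, frames (2 0)
7: miss, evict 2, frames (0 7)
0: hit
5: miss, evict 7, frames (0 5)
0: hit
7: miss, evict 5, frames (0 7)
5: miss, evict 0, frames (7 5)
Hits: 4 of 16 references → 4/16 = 0.2500.

0.25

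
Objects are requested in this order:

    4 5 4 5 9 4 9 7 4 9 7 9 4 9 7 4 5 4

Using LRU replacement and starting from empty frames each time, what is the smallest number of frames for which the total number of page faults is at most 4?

4

f=1: 18 faults
f=2: 12 faults
f=3: 5 faults
f=4: 4 faults
Smallest f with faults ≤ 4 is 4.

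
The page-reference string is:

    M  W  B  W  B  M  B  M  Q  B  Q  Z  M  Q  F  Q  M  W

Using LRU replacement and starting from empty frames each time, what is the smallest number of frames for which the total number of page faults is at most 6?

6

f=1: 18 faults
f=2: 12 faults
f=3: 8 faults
f=4: 7 faults
f=5: 7 faults
f=6: 6 faults
Smallest f with faults ≤ 6 is 6.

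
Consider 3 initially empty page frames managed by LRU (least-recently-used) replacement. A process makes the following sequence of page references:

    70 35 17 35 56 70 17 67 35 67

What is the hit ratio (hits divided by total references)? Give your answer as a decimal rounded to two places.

70 → miss, frames [70]
35 → miss, frames [70, 35]
17 → miss, frames [70, 35, 17]
35 → hit
56 → miss, evict 70, frames [17, 35, 56]
70 → miss, evict 17, frames [35, 56, 70]
17 → miss, evict 35, frames [56, 70, 17]
67 → miss, evict 56, frames [70, 17, 67]
35 → miss, evict 70, frames [17, 67, 35]
67 → hit
Hits: 2 of 10 references → 2/10 = 0.2000.

0.20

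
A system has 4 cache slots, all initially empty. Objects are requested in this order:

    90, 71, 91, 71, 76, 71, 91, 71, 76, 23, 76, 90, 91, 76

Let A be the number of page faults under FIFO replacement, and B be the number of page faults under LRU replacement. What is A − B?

-1

Under FIFO: F F F . F . . . . F . F . . → 6 faults.
Under LRU: F F F . F . . . . F . F F . → 7 faults.
A − B = 6 − 7 = -1.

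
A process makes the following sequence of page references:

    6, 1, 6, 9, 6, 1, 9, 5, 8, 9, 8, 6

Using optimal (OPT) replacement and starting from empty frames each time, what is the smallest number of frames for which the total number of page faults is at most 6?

f=1: 12 faults
f=2: 7 faults
f=3: 5 faults
f=4: 5 faults
f=5: 5 faults
Smallest f with faults ≤ 6 is 3.

3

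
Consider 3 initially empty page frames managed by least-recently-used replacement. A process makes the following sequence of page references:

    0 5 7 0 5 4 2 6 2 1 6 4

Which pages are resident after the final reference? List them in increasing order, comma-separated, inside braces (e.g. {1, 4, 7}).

{1, 4, 6}

0: fault, frames (0)
5: fault, frames (0 5)
7: fault, frames (0 5 7)
0: hit
5: hit
4: fault, evict 7, frames (0 5 4)
2: fault, evict 0, frames (5 4 2)
6: fault, evict 5, frames (4 2 6)
2: hit
1: fault, evict 4, frames (6 2 1)
6: hit
4: fault, evict 2, frames (1 6 4)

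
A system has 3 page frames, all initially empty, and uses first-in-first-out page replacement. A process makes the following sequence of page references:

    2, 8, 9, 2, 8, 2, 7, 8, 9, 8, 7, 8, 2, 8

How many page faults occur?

6

2: fault, frames (2)
8: fault, frames (2 8)
9: fault, frames (2 8 9)
2: hit
8: hit
2: hit
7: fault, evict 2, frames (8 9 7)
8: hit
9: hit
8: hit
7: hit
8: hit
2: fault, evict 8, frames (9 7 2)
8: fault, evict 9, frames (7 2 8)
Page faults: 6.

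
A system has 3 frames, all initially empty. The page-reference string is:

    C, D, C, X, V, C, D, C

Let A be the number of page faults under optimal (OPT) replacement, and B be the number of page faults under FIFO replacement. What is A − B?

Under OPT: F F . F F . . . → 4 faults.
Under FIFO: F F . F F F F . → 6 faults.
A − B = 4 − 6 = -2.

-2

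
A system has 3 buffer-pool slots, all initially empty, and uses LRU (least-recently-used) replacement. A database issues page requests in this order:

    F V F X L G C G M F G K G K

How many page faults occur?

F: fault, frames {F}
V: fault, frames {F,V}
F: hit
X: fault, frames {V,F,X}
L: fault, evict V, frames {F,X,L}
G: fault, evict F, frames {X,L,G}
C: fault, evict X, frames {L,G,C}
G: hit
M: fault, evict L, frames {C,G,M}
F: fault, evict C, frames {G,M,F}
G: hit
K: fault, evict M, frames {F,G,K}
G: hit
K: hit
Page faults: 9.

9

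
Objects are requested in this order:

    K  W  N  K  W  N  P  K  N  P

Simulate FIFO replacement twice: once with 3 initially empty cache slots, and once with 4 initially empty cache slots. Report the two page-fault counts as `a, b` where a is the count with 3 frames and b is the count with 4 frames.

5, 4

3 frames: F F F . . . F F . . → 5 faults.
4 frames: F F F . . . F . . . → 4 faults.
4 < 5: adding a frame reduced faults, as is typical.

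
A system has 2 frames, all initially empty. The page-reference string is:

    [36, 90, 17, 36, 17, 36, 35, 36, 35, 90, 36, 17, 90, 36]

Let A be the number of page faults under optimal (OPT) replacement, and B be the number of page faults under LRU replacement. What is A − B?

Under OPT: F F F . . . F . . F . F . F → 7 faults.
Under LRU: F F F F . . F . . F F F F F → 10 faults.
A − B = 7 − 10 = -3.

-3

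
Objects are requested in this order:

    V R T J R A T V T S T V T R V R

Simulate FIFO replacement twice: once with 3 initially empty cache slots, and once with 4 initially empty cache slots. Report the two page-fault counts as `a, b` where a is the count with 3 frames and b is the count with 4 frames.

3 frames: F F F F . F . F F F . . . F F . → 10 faults.
4 frames: F F F F . F . F . F F . . F . . → 9 faults.
9 < 10: adding a frame reduced faults, as is typical.

10, 9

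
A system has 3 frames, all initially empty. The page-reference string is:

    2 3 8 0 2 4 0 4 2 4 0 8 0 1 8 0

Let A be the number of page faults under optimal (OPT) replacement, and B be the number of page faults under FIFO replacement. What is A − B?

Under OPT: F F F F . F . . . . . F . F . . → 7 faults.
Under FIFO: F F F F F F . . . . . F F F . . → 9 faults.
A − B = 7 − 9 = -2.

-2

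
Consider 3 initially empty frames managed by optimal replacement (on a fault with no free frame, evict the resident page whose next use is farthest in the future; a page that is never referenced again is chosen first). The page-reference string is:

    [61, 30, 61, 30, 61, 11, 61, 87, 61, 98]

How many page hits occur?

61 -> fault, frames [61]
30 -> fault, frames [61, 30]
61 -> hit
30 -> hit
61 -> hit
11 -> fault, frames [61, 30, 11]
61 -> hit
87 -> fault, evict 11, frames [61, 30, 87]
61 -> hit
98 -> fault, evict 87, frames [61, 30, 98]
Hits: 5.

5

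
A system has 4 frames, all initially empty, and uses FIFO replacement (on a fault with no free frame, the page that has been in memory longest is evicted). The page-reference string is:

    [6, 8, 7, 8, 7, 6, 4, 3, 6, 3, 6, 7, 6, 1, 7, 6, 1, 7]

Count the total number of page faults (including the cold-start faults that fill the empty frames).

6: miss, frames {6}
8: miss, frames {6,8}
7: miss, frames {6,8,7}
8: hit
7: hit
6: hit
4: miss, frames {6,8,7,4}
3: miss, evict 6, frames {8,7,4,3}
6: miss, evict 8, frames {7,4,3,6}
3: hit
6: hit
7: hit
6: hit
1: miss, evict 7, frames {4,3,6,1}
7: miss, evict 4, frames {3,6,1,7}
6: hit
1: hit
7: hit
Page faults: 8.

8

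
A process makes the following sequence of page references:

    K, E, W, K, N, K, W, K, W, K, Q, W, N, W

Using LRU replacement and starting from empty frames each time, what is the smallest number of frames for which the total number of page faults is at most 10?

f=1: 14 faults
f=2: 9 faults
f=3: 6 faults
f=4: 5 faults
f=5: 5 faults
Smallest f with faults ≤ 10 is 2.

2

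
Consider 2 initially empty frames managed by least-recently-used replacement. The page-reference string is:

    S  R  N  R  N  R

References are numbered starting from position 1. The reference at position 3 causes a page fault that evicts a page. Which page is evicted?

pos 1: S: fault, frames [S]
pos 2: R: fault, frames [S, R]
pos 3: N: fault, evict S, frames [R, N]
At position 3, page S is evicted.

S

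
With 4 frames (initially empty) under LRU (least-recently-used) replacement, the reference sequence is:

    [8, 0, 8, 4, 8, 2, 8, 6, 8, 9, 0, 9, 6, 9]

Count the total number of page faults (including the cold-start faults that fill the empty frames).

7

8 -> fault, frames [8]
0 -> fault, frames [8, 0]
8 -> hit
4 -> fault, frames [0, 8, 4]
8 -> hit
2 -> fault, frames [0, 4, 8, 2]
8 -> hit
6 -> fault, evict 0, frames [4, 2, 8, 6]
8 -> hit
9 -> fault, evict 4, frames [2, 6, 8, 9]
0 -> fault, evict 2, frames [6, 8, 9, 0]
9 -> hit
6 -> hit
9 -> hit
Page faults: 7.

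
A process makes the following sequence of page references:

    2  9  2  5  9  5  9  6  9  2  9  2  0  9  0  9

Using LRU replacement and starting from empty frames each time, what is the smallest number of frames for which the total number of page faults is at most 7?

3

f=1: 16 faults
f=2: 8 faults
f=3: 6 faults
f=4: 5 faults
f=5: 5 faults
Smallest f with faults ≤ 7 is 3.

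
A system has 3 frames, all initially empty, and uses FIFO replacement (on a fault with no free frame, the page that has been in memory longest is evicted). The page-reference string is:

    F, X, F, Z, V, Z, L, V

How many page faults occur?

5

F → fault, frames [F]
X → fault, frames [F, X]
F → hit
Z → fault, frames [F, X, Z]
V → fault, evict F, frames [X, Z, V]
Z → hit
L → fault, evict X, frames [Z, V, L]
V → hit
Page faults: 5.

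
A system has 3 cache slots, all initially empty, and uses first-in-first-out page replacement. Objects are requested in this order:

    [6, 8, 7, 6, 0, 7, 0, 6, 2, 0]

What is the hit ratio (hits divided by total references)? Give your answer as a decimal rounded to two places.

0.40

6: miss, frames {6}
8: miss, frames {6,8}
7: miss, frames {6,8,7}
6: hit
0: miss, evict 6, frames {8,7,0}
7: hit
0: hit
6: miss, evict 8, frames {7,0,6}
2: miss, evict 7, frames {0,6,2}
0: hit
Hits: 4 of 10 references → 4/10 = 0.4000.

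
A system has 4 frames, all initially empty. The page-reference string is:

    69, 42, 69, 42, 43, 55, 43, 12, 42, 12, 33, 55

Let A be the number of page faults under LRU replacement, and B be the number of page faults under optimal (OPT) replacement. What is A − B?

1

Under LRU: F F . . F F . F . . F F → 7 faults.
Under OPT: F F . . F F . F . . F . → 6 faults.
A − B = 7 − 6 = 1.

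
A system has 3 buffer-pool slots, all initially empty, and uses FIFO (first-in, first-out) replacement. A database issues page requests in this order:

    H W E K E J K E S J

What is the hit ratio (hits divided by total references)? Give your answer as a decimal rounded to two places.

0.40

H → miss, frames [H]
W → miss, frames [H, W]
E → miss, frames [H, W, E]
K → miss, evict H, frames [W, E, K]
E → hit
J → miss, evict W, frames [E, K, J]
K → hit
E → hit
S → miss, evict E, frames [K, J, S]
J → hit
Hits: 4 of 10 references → 4/10 = 0.4000.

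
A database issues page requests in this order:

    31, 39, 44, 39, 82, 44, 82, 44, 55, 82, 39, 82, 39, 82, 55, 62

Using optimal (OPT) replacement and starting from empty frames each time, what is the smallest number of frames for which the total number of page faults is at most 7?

f=1: 16 faults
f=2: 8 faults
f=3: 6 faults
f=4: 6 faults
f=5: 6 faults
f=6: 6 faults
Smallest f with faults ≤ 7 is 3.

3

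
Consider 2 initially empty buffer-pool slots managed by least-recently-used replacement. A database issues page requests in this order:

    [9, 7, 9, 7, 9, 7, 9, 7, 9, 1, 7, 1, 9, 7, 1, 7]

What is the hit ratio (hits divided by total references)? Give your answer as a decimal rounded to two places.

0.56

9 → miss, frames {9}
7 → miss, frames {9,7}
9 → hit
7 → hit
9 → hit
7 → hit
9 → hit
7 → hit
9 → hit
1 → miss, evict 7, frames {9,1}
7 → miss, evict 9, frames {1,7}
1 → hit
9 → miss, evict 7, frames {1,9}
7 → miss, evict 1, frames {9,7}
1 → miss, evict 9, frames {7,1}
7 → hit
Hits: 9 of 16 references → 9/16 = 0.5625.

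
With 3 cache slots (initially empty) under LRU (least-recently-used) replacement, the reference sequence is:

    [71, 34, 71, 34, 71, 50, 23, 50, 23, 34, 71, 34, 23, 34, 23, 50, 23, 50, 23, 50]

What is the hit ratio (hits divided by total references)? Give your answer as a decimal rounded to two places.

0.65

71 -> miss, frames {71}
34 -> miss, frames {71,34}
71 -> hit
34 -> hit
71 -> hit
50 -> miss, frames {34,71,50}
23 -> miss, evict 34, frames {71,50,23}
50 -> hit
23 -> hit
34 -> miss, evict 71, frames {50,23,34}
71 -> miss, evict 50, frames {23,34,71}
34 -> hit
23 -> hit
34 -> hit
23 -> hit
50 -> miss, evict 71, frames {34,23,50}
23 -> hit
50 -> hit
23 -> hit
50 -> hit
Hits: 13 of 20 references → 13/20 = 0.6500.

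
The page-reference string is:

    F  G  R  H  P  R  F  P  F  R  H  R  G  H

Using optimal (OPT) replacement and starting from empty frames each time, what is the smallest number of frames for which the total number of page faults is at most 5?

f=1: 14 faults
f=2: 9 faults
f=3: 7 faults
f=4: 6 faults
f=5: 5 faults
Smallest f with faults ≤ 5 is 5.

5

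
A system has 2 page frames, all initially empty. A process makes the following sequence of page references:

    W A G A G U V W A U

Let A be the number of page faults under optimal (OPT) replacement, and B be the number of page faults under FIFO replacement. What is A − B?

Under OPT: F F F . . F F F . F → 7 faults.
Under FIFO: F F F . . F F F F F → 8 faults.
A − B = 7 − 8 = -1.

-1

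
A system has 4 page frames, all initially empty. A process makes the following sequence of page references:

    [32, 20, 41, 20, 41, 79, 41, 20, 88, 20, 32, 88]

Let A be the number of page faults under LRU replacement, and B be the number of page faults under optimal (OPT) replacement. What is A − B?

1

Under LRU: F F F . . F . . F . F . → 6 faults.
Under OPT: F F F . . F . . F . . . → 5 faults.
A − B = 6 − 5 = 1.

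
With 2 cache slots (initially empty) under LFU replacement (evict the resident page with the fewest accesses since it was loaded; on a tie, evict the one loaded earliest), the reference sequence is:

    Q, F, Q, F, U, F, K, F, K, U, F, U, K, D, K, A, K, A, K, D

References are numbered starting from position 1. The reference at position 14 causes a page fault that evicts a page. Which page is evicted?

K

pos 1: Q → fault, frames (Q)
pos 2: F → fault, frames (Q F)
pos 3: Q → hit
pos 4: F → hit
pos 5: U → fault, evict Q, frames (F U)
pos 6: F → hit
pos 7: K → fault, evict U, frames (F K)
pos 8: F → hit
pos 9: K → hit
pos 10: U → fault, evict K, frames (F U)
pos 11: F → hit
pos 12: U → hit
pos 13: K → fault, evict U, frames (F K)
pos 14: D → fault, evict K, frames (F D)
At position 14, page K is evicted.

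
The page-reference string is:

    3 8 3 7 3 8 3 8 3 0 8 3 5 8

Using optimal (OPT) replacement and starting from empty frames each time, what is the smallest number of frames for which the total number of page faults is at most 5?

3

f=1: 14 faults
f=2: 7 faults
f=3: 5 faults
f=4: 5 faults
f=5: 5 faults
Smallest f with faults ≤ 5 is 3.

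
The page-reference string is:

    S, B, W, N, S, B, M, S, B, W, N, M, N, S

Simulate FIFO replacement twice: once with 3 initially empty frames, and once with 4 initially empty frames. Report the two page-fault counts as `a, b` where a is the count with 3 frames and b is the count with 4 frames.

3 frames: F F F F F F F . . F F . . F → 10 faults.
4 frames: F F F F . . F F F F F F . F → 11 faults.
11 > 10: adding a frame increased faults — Belady's anomaly.

10, 11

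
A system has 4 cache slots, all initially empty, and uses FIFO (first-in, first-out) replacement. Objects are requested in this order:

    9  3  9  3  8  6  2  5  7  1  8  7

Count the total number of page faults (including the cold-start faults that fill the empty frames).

9

9 → miss, frames (9)
3 → miss, frames (9 3)
9 → hit
3 → hit
8 → miss, frames (9 3 8)
6 → miss, frames (9 3 8 6)
2 → miss, evict 9, frames (3 8 6 2)
5 → miss, evict 3, frames (8 6 2 5)
7 → miss, evict 8, frames (6 2 5 7)
1 → miss, evict 6, frames (2 5 7 1)
8 → miss, evict 2, frames (5 7 1 8)
7 → hit
Page faults: 9.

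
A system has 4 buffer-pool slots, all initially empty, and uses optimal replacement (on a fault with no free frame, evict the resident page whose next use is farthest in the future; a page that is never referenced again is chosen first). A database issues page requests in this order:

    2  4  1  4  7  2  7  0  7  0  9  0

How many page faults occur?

6

2 -> fault, frames (2)
4 -> fault, frames (2 4)
1 -> fault, frames (2 4 1)
4 -> hit
7 -> fault, frames (2 4 1 7)
2 -> hit
7 -> hit
0 -> fault, evict 1, frames (2 4 7 0)
7 -> hit
0 -> hit
9 -> fault, evict 7, frames (2 4 0 9)
0 -> hit
Page faults: 6.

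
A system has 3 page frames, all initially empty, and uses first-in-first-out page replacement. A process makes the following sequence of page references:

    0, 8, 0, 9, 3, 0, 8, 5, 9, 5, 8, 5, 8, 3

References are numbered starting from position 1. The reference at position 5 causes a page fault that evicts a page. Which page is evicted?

0

pos 1: 0: miss, frames (0)
pos 2: 8: miss, frames (0 8)
pos 3: 0: hit
pos 4: 9: miss, frames (0 8 9)
pos 5: 3: miss, evict 0, frames (8 9 3)
At position 5, page 0 is evicted.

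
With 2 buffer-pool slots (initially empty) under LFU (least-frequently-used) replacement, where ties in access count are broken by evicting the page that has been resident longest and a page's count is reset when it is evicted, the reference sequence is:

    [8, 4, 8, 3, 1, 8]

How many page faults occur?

8: miss, frames [8]
4: miss, frames [8, 4]
8: hit
3: miss, evict 4, frames [8, 3]
1: miss, evict 3, frames [8, 1]
8: hit
Page faults: 4.

4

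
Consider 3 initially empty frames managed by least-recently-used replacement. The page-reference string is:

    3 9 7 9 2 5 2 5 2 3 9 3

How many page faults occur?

3: fault, frames [3]
9: fault, frames [3, 9]
7: fault, frames [3, 9, 7]
9: hit
2: fault, evict 3, frames [7, 9, 2]
5: fault, evict 7, frames [9, 2, 5]
2: hit
5: hit
2: hit
3: fault, evict 9, frames [5, 2, 3]
9: fault, evict 5, frames [2, 3, 9]
3: hit
Page faults: 7.

7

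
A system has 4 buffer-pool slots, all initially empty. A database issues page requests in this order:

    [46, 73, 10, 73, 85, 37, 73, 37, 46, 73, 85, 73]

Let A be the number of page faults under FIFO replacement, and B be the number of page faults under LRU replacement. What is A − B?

1

Under FIFO: F F F . F F . . F F . . → 7 faults.
Under LRU: F F F . F F . . F . . . → 6 faults.
A − B = 7 − 6 = 1.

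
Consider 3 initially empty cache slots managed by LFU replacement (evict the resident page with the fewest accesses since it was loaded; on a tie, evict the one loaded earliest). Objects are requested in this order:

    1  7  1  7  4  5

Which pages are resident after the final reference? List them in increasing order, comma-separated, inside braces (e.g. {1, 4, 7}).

{1, 5, 7}

1 -> miss, frames {1}
7 -> miss, frames {1,7}
1 -> hit
7 -> hit
4 -> miss, frames {1,7,4}
5 -> miss, evict 4, frames {1,7,5}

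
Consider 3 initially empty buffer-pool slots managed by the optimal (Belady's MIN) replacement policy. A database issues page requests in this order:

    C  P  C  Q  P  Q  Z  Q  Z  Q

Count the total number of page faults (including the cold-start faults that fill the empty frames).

4

C → fault, frames (C)
P → fault, frames (C P)
C → hit
Q → fault, frames (C P Q)
P → hit
Q → hit
Z → fault, evict P, frames (C Q Z)
Q → hit
Z → hit
Q → hit
Page faults: 4.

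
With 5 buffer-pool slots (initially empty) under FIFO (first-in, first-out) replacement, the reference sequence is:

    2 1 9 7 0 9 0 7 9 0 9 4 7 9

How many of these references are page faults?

2 → fault, frames (2)
1 → fault, frames (2 1)
9 → fault, frames (2 1 9)
7 → fault, frames (2 1 9 7)
0 → fault, frames (2 1 9 7 0)
9 → hit
0 → hit
7 → hit
9 → hit
0 → hit
9 → hit
4 → fault, evict 2, frames (1 9 7 0 4)
7 → hit
9 → hit
Page faults: 6.

6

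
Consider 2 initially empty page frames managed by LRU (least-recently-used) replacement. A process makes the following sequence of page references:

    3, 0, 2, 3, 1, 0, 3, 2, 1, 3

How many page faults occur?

10

3 -> fault, frames (3)
0 -> fault, frames (3 0)
2 -> fault, evict 3, frames (0 2)
3 -> fault, evict 0, frames (2 3)
1 -> fault, evict 2, frames (3 1)
0 -> fault, evict 3, frames (1 0)
3 -> fault, evict 1, frames (0 3)
2 -> fault, evict 0, frames (3 2)
1 -> fault, evict 3, frames (2 1)
3 -> fault, evict 2, frames (1 3)
Page faults: 10.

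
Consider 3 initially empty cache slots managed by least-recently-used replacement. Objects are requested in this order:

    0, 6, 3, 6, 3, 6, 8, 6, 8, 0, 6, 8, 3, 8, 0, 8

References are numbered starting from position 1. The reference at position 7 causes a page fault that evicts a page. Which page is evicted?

0

pos 1: 0 → fault, frames [0]
pos 2: 6 → fault, frames [0, 6]
pos 3: 3 → fault, frames [0, 6, 3]
pos 4: 6 → hit
pos 5: 3 → hit
pos 6: 6 → hit
pos 7: 8 → fault, evict 0, frames [3, 6, 8]
At position 7, page 0 is evicted.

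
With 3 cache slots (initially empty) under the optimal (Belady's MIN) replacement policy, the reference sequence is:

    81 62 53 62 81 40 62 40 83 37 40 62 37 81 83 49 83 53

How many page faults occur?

10

81 -> fault, frames (81)
62 -> fault, frames (81 62)
53 -> fault, frames (81 62 53)
62 -> hit
81 -> hit
40 -> fault, evict 53, frames (81 62 40)
62 -> hit
40 -> hit
83 -> fault, evict 81, frames (62 40 83)
37 -> fault, evict 83, frames (62 40 37)
40 -> hit
62 -> hit
37 -> hit
81 -> fault, evict 37, frames (62 40 81)
83 -> fault, evict 81, frames (62 40 83)
49 -> fault, evict 40, frames (62 83 49)
83 -> hit
53 -> fault, evict 49, frames (62 83 53)
Page faults: 10.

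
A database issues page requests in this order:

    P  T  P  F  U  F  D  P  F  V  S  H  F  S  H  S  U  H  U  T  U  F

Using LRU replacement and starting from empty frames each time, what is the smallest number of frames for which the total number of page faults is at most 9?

f=1: 22 faults
f=2: 17 faults
f=3: 13 faults
f=4: 11 faults
f=5: 10 faults
f=6: 10 faults
f=7: 9 faults
f=8: 8 faults
Smallest f with faults ≤ 9 is 7.

7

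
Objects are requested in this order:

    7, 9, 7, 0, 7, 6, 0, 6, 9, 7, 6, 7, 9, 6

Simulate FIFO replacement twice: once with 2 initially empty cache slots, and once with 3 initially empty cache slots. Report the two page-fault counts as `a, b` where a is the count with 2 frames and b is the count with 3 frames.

2 frames: F F . F F F F . F F F . F . → 10 faults.
3 frames: F F . F . F . . . F . . F . → 6 faults.
6 < 10: adding a frame reduced faults, as is typical.

10, 6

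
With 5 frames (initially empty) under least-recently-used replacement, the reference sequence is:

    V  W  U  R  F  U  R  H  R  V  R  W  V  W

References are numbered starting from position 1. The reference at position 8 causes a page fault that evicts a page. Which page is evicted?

V

pos 1: V: miss, frames (V)
pos 2: W: miss, frames (V W)
pos 3: U: miss, frames (V W U)
pos 4: R: miss, frames (V W U R)
pos 5: F: miss, frames (V W U R F)
pos 6: U: hit
pos 7: R: hit
pos 8: H: miss, evict V, frames (W F U R H)
At position 8, page V is evicted.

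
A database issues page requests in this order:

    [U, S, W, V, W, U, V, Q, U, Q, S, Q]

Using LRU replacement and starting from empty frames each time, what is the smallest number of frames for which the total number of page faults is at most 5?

5

f=1: 12 faults
f=2: 9 faults
f=3: 7 faults
f=4: 6 faults
f=5: 5 faults
Smallest f with faults ≤ 5 is 5.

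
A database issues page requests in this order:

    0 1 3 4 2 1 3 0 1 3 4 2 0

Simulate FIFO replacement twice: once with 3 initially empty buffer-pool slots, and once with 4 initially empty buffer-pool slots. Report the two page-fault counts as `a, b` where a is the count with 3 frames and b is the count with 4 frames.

10, 11

3 frames: F F F F F F F F . . F F . → 10 faults.
4 frames: F F F F F . . F F F F F F → 11 faults.
11 > 10: adding a frame increased faults — Belady's anomaly.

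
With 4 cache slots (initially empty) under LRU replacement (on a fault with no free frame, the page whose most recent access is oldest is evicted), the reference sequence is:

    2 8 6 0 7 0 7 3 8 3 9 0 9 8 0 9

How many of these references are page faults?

9

2 → miss, frames (2)
8 → miss, frames (2 8)
6 → miss, frames (2 8 6)
0 → miss, frames (2 8 6 0)
7 → miss, evict 2, frames (8 6 0 7)
0 → hit
7 → hit
3 → miss, evict 8, frames (6 0 7 3)
8 → miss, evict 6, frames (0 7 3 8)
3 → hit
9 → miss, evict 0, frames (7 8 3 9)
0 → miss, evict 7, frames (8 3 9 0)
9 → hit
8 → hit
0 → hit
9 → hit
Page faults: 9.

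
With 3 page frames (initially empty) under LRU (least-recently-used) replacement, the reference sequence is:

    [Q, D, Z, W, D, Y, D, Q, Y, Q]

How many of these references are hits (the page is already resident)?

4

Q -> fault, frames {Q}
D -> fault, frames {Q,D}
Z -> fault, frames {Q,D,Z}
W -> fault, evict Q, frames {D,Z,W}
D -> hit
Y -> fault, evict Z, frames {W,D,Y}
D -> hit
Q -> fault, evict W, frames {Y,D,Q}
Y -> hit
Q -> hit
Hits: 4.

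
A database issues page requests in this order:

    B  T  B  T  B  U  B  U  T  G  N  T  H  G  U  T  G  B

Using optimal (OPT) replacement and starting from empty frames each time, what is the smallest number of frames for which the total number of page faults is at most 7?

f=1: 18 faults
f=2: 11 faults
f=3: 8 faults
f=4: 7 faults
f=5: 6 faults
f=6: 6 faults
Smallest f with faults ≤ 7 is 4.

4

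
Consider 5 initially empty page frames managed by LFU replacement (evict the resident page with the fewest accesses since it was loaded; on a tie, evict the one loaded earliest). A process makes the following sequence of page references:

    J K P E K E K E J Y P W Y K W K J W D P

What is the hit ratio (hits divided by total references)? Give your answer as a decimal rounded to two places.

0.50

J → fault, frames (J)
K → fault, frames (J K)
P → fault, frames (J K P)
E → fault, frames (J K P E)
K → hit
E → hit
K → hit
E → hit
J → hit
Y → fault, frames (J K P E Y)
P → hit
W → fault, evict Y, frames (J K P E W)
Y → fault, evict W, frames (J K P E Y)
K → hit
W → fault, evict Y, frames (J K P E W)
K → hit
J → hit
W → hit
D → fault, evict P, frames (J K E W D)
P → fault, evict D, frames (J K E W P)
Hits: 10 of 20 references → 10/20 = 0.5000.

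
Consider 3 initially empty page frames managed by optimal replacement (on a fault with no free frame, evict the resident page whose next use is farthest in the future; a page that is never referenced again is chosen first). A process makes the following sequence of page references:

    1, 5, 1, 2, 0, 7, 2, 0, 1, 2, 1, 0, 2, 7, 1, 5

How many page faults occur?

8

1 -> fault, frames [1]
5 -> fault, frames [1, 5]
1 -> hit
2 -> fault, frames [1, 5, 2]
0 -> fault, evict 5, frames [1, 2, 0]
7 -> fault, evict 1, frames [2, 0, 7]
2 -> hit
0 -> hit
1 -> fault, evict 7, frames [2, 0, 1]
2 -> hit
1 -> hit
0 -> hit
2 -> hit
7 -> fault, evict 0, frames [2, 1, 7]
1 -> hit
5 -> fault, evict 7, frames [2, 1, 5]
Page faults: 8.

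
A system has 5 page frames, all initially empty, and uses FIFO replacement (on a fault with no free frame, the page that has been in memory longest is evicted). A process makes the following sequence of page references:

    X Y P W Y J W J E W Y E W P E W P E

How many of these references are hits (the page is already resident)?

12

X → miss, frames [X]
Y → miss, frames [X, Y]
P → miss, frames [X, Y, P]
W → miss, frames [X, Y, P, W]
Y → hit
J → miss, frames [X, Y, P, W, J]
W → hit
J → hit
E → miss, evict X, frames [Y, P, W, J, E]
W → hit
Y → hit
E → hit
W → hit
P → hit
E → hit
W → hit
P → hit
E → hit
Hits: 12.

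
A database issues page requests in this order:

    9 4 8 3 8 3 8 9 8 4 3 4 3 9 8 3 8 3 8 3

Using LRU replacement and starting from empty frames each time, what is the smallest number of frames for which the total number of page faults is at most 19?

f=1: 20 faults
f=2: 10 faults
f=3: 9 faults
f=4: 4 faults
Smallest f with faults ≤ 19 is 2.

2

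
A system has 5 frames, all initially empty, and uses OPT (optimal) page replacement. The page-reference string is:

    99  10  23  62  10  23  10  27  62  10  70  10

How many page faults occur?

99: fault, frames (99)
10: fault, frames (99 10)
23: fault, frames (99 10 23)
62: fault, frames (99 10 23 62)
10: hit
23: hit
10: hit
27: fault, frames (99 10 23 62 27)
62: hit
10: hit
70: fault, evict 27, frames (99 10 23 62 70)
10: hit
Page faults: 6.

6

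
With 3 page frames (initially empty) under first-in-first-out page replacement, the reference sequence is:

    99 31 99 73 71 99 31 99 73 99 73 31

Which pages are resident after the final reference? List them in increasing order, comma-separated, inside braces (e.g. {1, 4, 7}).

99: miss, frames (99)
31: miss, frames (99 31)
99: hit
73: miss, frames (99 31 73)
71: miss, evict 99, frames (31 73 71)
99: miss, evict 31, frames (73 71 99)
31: miss, evict 73, frames (71 99 31)
99: hit
73: miss, evict 71, frames (99 31 73)
99: hit
73: hit
31: hit

{31, 73, 99}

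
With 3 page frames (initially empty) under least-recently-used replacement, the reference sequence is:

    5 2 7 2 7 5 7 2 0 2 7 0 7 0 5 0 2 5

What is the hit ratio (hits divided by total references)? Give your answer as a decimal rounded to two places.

5: miss, frames {5}
2: miss, frames {5,2}
7: miss, frames {5,2,7}
2: hit
7: hit
5: hit
7: hit
2: hit
0: miss, evict 5, frames {7,2,0}
2: hit
7: hit
0: hit
7: hit
0: hit
5: miss, evict 2, frames {7,0,5}
0: hit
2: miss, evict 7, frames {5,0,2}
5: hit
Hits: 12 of 18 references → 12/18 = 0.6667.

0.67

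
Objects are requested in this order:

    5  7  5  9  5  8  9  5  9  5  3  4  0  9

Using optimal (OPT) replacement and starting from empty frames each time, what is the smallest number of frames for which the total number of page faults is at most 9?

f=1: 14 faults
f=2: 8 faults
f=3: 7 faults
f=4: 7 faults
f=5: 7 faults
f=6: 7 faults
f=7: 7 faults
Smallest f with faults ≤ 9 is 2.

2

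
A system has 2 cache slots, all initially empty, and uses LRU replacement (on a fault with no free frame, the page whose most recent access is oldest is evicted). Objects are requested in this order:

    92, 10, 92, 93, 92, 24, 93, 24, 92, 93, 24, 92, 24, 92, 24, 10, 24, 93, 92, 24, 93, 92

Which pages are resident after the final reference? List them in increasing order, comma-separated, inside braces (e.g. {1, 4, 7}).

92 → miss, frames [92]
10 → miss, frames [92, 10]
92 → hit
93 → miss, evict 10, frames [92, 93]
92 → hit
24 → miss, evict 93, frames [92, 24]
93 → miss, evict 92, frames [24, 93]
24 → hit
92 → miss, evict 93, frames [24, 92]
93 → miss, evict 24, frames [92, 93]
24 → miss, evict 92, frames [93, 24]
92 → miss, evict 93, frames [24, 92]
24 → hit
92 → hit
24 → hit
10 → miss, evict 92, frames [24, 10]
24 → hit
93 → miss, evict 10, frames [24, 93]
92 → miss, evict 24, frames [93, 92]
24 → miss, evict 93, frames [92, 24]
93 → miss, evict 92, frames [24, 93]
92 → miss, evict 24, frames [93, 92]

{92, 93}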